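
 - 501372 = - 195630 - 305742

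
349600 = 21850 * 16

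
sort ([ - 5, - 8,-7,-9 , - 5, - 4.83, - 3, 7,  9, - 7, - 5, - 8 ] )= [ - 9, - 8, - 8, - 7, - 7,  -  5, - 5  , - 5, - 4.83,  -  3, 7,9 ] 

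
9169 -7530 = 1639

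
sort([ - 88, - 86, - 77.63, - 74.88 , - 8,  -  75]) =[  -  88, - 86,-77.63, - 75,  -  74.88,-8 ] 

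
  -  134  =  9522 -9656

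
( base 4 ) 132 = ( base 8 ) 36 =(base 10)30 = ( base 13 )24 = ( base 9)33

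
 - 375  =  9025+-9400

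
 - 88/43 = - 88/43 = -  2.05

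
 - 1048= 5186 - 6234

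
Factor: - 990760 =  -2^3*5^1 * 17^1*31^1*47^1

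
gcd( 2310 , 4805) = 5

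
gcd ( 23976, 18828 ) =36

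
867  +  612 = 1479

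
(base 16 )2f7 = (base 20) 1HJ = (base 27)113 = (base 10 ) 759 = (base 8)1367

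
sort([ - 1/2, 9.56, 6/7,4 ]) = [ - 1/2,6/7,4,9.56]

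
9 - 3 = 6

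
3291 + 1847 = 5138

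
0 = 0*960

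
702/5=702/5 = 140.40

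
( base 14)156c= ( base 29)4FL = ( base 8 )7354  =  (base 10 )3820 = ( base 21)8DJ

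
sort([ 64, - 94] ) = [ - 94 , 64]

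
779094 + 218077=997171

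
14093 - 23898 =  - 9805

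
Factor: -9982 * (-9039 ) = 90227298 = 2^1* 3^1 *7^1*23^2 * 31^1*131^1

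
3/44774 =3/44774 =0.00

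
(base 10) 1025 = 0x401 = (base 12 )715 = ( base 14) 533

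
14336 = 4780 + 9556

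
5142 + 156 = 5298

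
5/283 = 5/283  =  0.02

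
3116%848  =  572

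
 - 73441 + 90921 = 17480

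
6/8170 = 3/4085 = 0.00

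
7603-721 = 6882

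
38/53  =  38/53 = 0.72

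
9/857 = 9/857 = 0.01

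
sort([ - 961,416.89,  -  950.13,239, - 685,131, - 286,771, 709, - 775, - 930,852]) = [  -  961, - 950.13, - 930 ,-775 , -685, - 286,131, 239,416.89,709, 771,852] 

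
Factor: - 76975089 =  - 3^1*23^1*1115581^1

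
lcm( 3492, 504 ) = 48888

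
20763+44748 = 65511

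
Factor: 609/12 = 203/4  =  2^( - 2) * 7^1*29^1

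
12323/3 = 4107 + 2/3 = 4107.67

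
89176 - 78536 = 10640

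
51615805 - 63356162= - 11740357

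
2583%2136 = 447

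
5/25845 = 1/5169 = 0.00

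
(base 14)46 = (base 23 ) 2g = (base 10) 62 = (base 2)111110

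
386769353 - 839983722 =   -  453214369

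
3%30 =3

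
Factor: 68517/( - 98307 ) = -23/33 = -3^(-1 ) * 11^(-1 ) * 23^1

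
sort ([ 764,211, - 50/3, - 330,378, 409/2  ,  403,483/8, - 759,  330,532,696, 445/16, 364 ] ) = [ - 759,-330, - 50/3 , 445/16 , 483/8,  409/2,  211,  330,364,  378, 403,532,696,764]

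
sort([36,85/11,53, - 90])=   [ - 90,85/11,36,53 ] 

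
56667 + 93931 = 150598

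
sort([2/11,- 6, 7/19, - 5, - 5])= [ - 6 ,-5,-5 , 2/11,  7/19]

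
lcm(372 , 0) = 0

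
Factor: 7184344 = 2^3 *29^1 * 173^1 * 179^1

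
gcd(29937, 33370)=1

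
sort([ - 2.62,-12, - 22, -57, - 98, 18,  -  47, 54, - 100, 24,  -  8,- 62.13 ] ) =[-100,-98, - 62.13,-57, - 47,-22,-12, - 8, - 2.62,18, 24, 54] 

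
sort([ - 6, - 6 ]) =[-6,-6]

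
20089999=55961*359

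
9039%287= 142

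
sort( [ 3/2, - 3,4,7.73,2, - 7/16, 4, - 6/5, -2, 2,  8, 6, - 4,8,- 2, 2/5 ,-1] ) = [-4,  -  3,-2, - 2, - 6/5 , - 1, - 7/16, 2/5 , 3/2, 2, 2 , 4, 4,6,7.73, 8,  8 ] 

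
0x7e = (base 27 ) 4I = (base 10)126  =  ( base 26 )4m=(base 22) 5G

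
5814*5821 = 33843294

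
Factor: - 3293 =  - 37^1 * 89^1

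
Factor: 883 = 883^1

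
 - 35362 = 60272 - 95634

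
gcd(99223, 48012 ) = 1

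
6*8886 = 53316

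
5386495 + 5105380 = 10491875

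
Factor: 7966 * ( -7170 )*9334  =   - 2^3*3^1 * 5^1*7^1*13^1 * 239^1*359^1 * 569^1 = - 533122797480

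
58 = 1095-1037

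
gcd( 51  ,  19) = 1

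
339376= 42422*8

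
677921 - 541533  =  136388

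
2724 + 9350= 12074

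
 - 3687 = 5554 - 9241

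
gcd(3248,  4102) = 14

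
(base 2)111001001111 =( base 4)321033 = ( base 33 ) 3C0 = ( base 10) 3663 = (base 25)5ld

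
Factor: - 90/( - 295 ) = 18/59 = 2^1*3^2*59^( - 1)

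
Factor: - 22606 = -2^1*89^1*127^1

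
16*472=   7552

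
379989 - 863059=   -  483070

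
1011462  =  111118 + 900344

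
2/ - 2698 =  - 1/1349 = -0.00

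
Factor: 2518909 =853^1*2953^1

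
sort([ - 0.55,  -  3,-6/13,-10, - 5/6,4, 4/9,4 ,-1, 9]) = [ - 10, - 3, - 1,-5/6, - 0.55,- 6/13, 4/9, 4, 4,9]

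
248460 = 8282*30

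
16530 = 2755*6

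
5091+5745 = 10836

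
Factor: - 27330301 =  - 27330301^1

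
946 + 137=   1083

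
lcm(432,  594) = 4752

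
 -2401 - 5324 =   -  7725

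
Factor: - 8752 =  - 2^4 * 547^1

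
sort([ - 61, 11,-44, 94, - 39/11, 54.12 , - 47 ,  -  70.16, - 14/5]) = [ - 70.16, - 61,-47, - 44, - 39/11, - 14/5, 11,  54.12,94] 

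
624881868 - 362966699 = 261915169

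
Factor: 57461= 37^1*1553^1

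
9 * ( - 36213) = -325917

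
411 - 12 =399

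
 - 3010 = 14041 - 17051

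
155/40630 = 31/8126 = 0.00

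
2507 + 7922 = 10429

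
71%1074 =71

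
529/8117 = 529/8117=0.07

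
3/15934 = 3/15934 = 0.00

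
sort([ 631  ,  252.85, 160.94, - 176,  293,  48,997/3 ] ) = [ -176, 48, 160.94 , 252.85, 293,997/3, 631]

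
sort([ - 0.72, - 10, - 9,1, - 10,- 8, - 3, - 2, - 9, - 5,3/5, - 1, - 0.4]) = [ - 10, - 10, - 9, - 9, - 8, - 5,  -  3, - 2, - 1, - 0.72 , - 0.4, 3/5, 1]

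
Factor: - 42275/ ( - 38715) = 95/87 = 3^( - 1 )*5^1 * 19^1*29^( - 1)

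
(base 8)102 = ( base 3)2110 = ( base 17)3f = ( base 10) 66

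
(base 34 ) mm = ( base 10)770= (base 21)1fe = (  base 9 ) 1045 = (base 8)1402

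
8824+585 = 9409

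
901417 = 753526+147891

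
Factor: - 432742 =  - 2^1*216371^1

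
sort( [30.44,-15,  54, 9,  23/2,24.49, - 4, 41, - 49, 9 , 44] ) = [ - 49, - 15, - 4, 9, 9 , 23/2,24.49 , 30.44, 41,44,54]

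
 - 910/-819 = 1 + 1/9 = 1.11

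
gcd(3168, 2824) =8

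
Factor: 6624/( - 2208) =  - 3^1  =  - 3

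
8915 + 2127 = 11042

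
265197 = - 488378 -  - 753575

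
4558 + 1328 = 5886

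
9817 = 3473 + 6344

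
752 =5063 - 4311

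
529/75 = 529/75 = 7.05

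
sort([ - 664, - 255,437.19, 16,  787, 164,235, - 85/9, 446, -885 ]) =[- 885, - 664,  -  255, - 85/9, 16, 164, 235,437.19, 446,  787]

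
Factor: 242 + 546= 2^2*197^1 = 788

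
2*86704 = 173408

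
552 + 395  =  947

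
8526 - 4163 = 4363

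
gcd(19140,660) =660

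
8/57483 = 8/57483 =0.00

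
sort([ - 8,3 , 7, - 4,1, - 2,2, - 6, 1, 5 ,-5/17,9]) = [ - 8, - 6,  -  4, - 2, - 5/17, 1, 1, 2,  3,5, 7, 9 ] 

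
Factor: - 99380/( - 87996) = 24845/21999 = 3^( - 1)*5^1*4969^1*7333^( - 1)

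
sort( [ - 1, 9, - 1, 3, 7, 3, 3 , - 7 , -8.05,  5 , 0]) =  [ - 8.05, - 7, - 1, - 1,0,3,  3, 3, 5,7, 9 ]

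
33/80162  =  33/80162 = 0.00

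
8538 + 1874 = 10412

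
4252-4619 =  - 367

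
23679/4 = 5919 + 3/4 = 5919.75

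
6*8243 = 49458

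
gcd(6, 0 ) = 6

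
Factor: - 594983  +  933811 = 338828 = 2^2*7^1 * 12101^1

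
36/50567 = 36/50567 = 0.00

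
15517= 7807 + 7710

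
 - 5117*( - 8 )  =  40936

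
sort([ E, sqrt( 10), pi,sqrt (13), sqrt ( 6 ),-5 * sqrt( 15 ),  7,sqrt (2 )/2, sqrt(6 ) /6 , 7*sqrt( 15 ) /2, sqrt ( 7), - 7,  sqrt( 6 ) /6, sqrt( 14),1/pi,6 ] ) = [- 5*sqrt( 15 ), - 7,1/pi, sqrt ( 6)/6,sqrt(6)/6, sqrt( 2 )/2,sqrt( 6 ), sqrt (7 ),E, pi, sqrt( 10),sqrt( 13 ), sqrt(14 ),6,7,7*sqrt( 15)/2]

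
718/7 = 102 + 4/7 = 102.57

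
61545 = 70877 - 9332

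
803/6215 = 73/565 =0.13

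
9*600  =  5400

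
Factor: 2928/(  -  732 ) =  - 4 = - 2^2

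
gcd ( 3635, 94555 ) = 5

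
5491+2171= 7662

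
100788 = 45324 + 55464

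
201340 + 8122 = 209462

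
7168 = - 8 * ( - 896)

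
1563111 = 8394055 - 6830944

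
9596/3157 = 9596/3157 =3.04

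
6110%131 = 84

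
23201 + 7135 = 30336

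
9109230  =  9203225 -93995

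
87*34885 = 3034995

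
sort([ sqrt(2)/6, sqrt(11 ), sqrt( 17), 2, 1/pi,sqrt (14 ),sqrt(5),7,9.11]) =[ sqrt( 2)/6, 1/pi  ,  2, sqrt( 5),sqrt(11 ),sqrt(14),  sqrt( 17), 7,9.11]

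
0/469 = 0 = 0.00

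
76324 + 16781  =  93105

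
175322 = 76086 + 99236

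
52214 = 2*26107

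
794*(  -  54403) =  - 43195982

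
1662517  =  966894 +695623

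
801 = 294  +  507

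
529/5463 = 529/5463 = 0.10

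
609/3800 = 609/3800 = 0.16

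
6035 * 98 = 591430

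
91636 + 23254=114890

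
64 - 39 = 25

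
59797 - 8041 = 51756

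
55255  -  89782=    - 34527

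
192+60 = 252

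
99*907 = 89793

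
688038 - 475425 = 212613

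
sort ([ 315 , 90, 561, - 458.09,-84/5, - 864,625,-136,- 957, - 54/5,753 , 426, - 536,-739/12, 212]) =[ - 957, - 864,-536, - 458.09, - 136, - 739/12, - 84/5 , - 54/5,90,  212, 315, 426,561, 625, 753]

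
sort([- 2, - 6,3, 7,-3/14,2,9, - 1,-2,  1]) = [- 6,-2,  -  2,-1, - 3/14  ,  1,2, 3, 7,  9]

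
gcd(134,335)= 67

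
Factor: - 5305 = - 5^1* 1061^1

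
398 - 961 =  - 563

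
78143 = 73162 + 4981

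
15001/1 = 15001=15001.00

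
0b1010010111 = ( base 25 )11d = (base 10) 663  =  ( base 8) 1227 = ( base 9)816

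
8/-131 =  - 1 + 123/131= - 0.06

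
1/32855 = 1/32855 = 0.00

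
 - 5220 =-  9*580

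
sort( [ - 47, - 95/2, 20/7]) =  [ - 95/2 ,-47,20/7] 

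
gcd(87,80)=1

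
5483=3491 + 1992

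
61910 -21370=40540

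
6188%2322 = 1544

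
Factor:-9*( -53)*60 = 28620 = 2^2*3^3*5^1*53^1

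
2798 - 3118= -320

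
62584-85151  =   - 22567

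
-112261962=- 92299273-19962689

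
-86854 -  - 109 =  - 86745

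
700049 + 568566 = 1268615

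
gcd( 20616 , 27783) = 3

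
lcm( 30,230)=690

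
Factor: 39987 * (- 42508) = -1699767396 = - 2^2* 3^3*1481^1*10627^1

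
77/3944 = 77/3944 = 0.02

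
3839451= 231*16621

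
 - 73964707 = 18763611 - 92728318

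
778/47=778/47 = 16.55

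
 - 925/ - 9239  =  925/9239  =  0.10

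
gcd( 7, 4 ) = 1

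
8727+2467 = 11194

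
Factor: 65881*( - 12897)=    - 849667257 = - 3^2*1433^1 * 65881^1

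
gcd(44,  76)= 4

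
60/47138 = 30/23569=0.00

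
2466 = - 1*( -2466) 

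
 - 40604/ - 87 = 466+ 62/87 = 466.71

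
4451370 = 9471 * 470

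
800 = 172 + 628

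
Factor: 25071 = 3^1*61^1*137^1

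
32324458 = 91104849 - 58780391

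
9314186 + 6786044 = 16100230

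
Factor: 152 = 2^3*19^1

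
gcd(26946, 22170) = 6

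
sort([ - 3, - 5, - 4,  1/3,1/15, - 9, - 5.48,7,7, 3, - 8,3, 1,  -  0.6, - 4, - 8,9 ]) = [ - 9, - 8, - 8,  -  5.48, - 5, - 4, - 4 , - 3, - 0.6,1/15,1/3,1, 3,3,7,7,9 ]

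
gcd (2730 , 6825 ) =1365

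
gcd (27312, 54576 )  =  48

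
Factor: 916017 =3^1*305339^1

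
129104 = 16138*8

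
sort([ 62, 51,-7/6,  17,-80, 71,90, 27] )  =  [ - 80,-7/6, 17, 27 , 51,62,  71 , 90] 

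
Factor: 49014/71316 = 2^(  -  1 ) * 283^( - 1) *389^1=389/566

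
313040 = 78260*4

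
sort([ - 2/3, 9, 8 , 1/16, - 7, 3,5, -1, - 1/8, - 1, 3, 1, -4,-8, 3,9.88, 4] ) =[ - 8, - 7, - 4,-1,-1, - 2/3,-1/8, 1/16, 1, 3, 3, 3,4,5, 8, 9 , 9.88] 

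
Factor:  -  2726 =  -2^1 * 29^1*47^1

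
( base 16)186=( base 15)1b0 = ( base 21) IC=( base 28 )dq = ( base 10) 390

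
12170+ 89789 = 101959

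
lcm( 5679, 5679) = 5679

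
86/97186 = 43/48593=0.00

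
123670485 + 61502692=185173177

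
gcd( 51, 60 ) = 3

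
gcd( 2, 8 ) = 2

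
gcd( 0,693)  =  693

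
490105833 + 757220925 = 1247326758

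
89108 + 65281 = 154389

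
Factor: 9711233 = 7^1*17^1*79^1 * 1033^1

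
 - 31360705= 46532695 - 77893400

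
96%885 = 96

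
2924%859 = 347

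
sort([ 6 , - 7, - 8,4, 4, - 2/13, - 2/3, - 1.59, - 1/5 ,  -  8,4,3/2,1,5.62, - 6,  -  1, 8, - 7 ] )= [  -  8, - 8, - 7, - 7, - 6, - 1.59,  -  1,-2/3, - 1/5,  -  2/13,1,3/2, 4,4,  4,5.62,6, 8]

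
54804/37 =54804/37 = 1481.19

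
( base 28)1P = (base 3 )1222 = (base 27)1q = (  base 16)35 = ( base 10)53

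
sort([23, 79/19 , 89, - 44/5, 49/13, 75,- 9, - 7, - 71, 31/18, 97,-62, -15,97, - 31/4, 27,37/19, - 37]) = [ - 71, - 62, - 37, - 15, - 9 , - 44/5, - 31/4, - 7,31/18, 37/19, 49/13,79/19, 23, 27, 75, 89, 97, 97]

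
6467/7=923+6/7 = 923.86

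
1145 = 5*229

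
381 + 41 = 422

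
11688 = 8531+3157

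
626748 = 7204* 87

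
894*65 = 58110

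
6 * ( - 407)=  - 2442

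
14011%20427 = 14011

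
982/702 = 491/351 = 1.40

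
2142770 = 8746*245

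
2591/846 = 2591/846  =  3.06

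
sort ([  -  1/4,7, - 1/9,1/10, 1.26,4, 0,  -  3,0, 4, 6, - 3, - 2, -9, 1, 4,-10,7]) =[ - 10, - 9,-3 , - 3,  -  2, - 1/4,-1/9, 0, 0, 1/10, 1, 1.26  ,  4, 4,4,6, 7, 7] 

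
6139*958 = 5881162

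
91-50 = 41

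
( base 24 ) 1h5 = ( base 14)509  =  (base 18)30H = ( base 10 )989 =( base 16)3DD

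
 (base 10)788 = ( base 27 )125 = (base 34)n6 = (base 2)1100010100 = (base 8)1424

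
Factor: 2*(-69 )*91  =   - 2^1*3^1*7^1 * 13^1*23^1= -12558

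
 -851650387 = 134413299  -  986063686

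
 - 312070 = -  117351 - 194719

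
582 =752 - 170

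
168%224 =168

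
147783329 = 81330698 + 66452631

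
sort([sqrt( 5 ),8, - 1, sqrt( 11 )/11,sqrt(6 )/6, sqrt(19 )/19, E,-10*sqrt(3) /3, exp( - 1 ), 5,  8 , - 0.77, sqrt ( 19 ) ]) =[ - 10 * sqrt(3)/3, - 1, - 0.77, sqrt (19) /19, sqrt( 11 ) /11,exp( - 1 ),sqrt( 6 ) /6, sqrt (5 ), E, sqrt (19 ), 5, 8,8 ] 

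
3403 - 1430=1973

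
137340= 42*3270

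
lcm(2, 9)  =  18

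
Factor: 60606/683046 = 37/417 = 3^(-1) * 37^1*139^( - 1) 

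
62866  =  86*731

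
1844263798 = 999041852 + 845221946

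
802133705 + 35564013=837697718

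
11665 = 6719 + 4946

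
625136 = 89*7024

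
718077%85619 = 33125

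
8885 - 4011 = 4874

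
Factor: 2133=3^3*79^1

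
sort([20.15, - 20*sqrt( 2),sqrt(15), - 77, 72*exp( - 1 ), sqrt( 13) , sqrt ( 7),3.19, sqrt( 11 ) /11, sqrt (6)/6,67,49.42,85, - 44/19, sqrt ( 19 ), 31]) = [  -  77, - 20 * sqrt( 2 ),- 44/19, sqrt( 11) /11,  sqrt( 6)/6, sqrt ( 7 ),3.19, sqrt( 13 ), sqrt (15), sqrt(  19 ), 20.15,72*exp(-1), 31, 49.42,67, 85] 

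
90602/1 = 90602 = 90602.00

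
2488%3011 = 2488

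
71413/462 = 71413/462=154.57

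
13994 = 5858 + 8136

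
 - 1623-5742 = - 7365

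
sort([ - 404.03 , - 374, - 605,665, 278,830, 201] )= [-605, -404.03,- 374,201,278,  665, 830 ] 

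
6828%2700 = 1428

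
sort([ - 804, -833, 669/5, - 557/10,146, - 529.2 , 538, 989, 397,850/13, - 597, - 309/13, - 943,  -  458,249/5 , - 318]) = [ - 943, - 833, - 804 , - 597,  -  529.2, - 458, - 318, - 557/10, - 309/13, 249/5, 850/13, 669/5, 146,397,538,989]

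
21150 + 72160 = 93310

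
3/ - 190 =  - 1 +187/190 = - 0.02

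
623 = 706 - 83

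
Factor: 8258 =2^1*4129^1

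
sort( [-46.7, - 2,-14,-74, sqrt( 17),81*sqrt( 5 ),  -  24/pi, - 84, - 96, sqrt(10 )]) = [ - 96,-84, - 74, -46.7, - 14, - 24/pi, - 2,sqrt( 10), sqrt ( 17 ) , 81*sqrt (5 )]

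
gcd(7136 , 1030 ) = 2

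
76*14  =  1064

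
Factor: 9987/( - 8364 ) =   -  3329/2788 =- 2^( - 2 )*17^(-1)*41^ (-1)*3329^1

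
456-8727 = -8271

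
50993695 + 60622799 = 111616494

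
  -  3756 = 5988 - 9744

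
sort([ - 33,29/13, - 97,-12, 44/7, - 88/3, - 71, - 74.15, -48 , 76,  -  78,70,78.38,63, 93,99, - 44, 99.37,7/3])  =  [  -  97, - 78,  -  74.15,  -  71,-48,-44, -33, - 88/3, - 12, 29/13,7/3,44/7,  63,70,  76, 78.38, 93,99,99.37] 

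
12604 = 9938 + 2666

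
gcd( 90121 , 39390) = 1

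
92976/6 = 15496 = 15496.00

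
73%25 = 23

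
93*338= 31434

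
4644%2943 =1701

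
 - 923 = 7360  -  8283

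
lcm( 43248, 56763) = 908208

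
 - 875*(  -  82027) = 71773625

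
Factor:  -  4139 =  - 4139^1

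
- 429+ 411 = -18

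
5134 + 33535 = 38669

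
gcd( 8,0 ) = 8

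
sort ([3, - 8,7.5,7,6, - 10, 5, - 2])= [-10, - 8, - 2,3,5, 6, 7,7.5]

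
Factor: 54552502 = 2^1 * 79^1 * 379^1*911^1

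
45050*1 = 45050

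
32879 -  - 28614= 61493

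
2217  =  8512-6295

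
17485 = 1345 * 13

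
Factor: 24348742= 2^1*11^1*1106761^1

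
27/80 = 27/80 = 0.34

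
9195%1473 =357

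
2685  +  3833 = 6518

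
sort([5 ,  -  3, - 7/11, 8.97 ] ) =[ - 3, -7/11, 5, 8.97]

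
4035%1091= 762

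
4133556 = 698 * 5922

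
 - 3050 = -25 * 122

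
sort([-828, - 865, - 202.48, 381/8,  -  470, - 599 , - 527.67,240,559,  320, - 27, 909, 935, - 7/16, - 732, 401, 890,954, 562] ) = [ - 865, - 828, - 732, - 599, - 527.67, - 470, - 202.48, - 27, - 7/16, 381/8,240,320, 401,559, 562 , 890,909,935, 954]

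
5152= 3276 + 1876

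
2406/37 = 2406/37 = 65.03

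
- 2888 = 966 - 3854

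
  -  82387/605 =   -  137 + 498/605 =- 136.18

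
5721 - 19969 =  - 14248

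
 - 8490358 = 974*(  -  8717)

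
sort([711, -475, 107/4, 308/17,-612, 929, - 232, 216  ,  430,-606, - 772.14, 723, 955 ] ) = [ -772.14,-612, - 606,  -  475, - 232,  308/17,107/4,  216, 430 , 711, 723, 929, 955]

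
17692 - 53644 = -35952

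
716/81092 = 179/20273 = 0.01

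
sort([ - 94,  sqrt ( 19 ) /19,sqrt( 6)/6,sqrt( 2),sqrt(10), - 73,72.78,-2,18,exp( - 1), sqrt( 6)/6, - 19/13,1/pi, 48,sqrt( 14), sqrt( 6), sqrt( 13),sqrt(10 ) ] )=[ - 94 , - 73, - 2,  -  19/13 , sqrt( 19)/19,1/pi,exp( - 1 ), sqrt( 6)/6,sqrt(6)/6,sqrt( 2 ),sqrt (6),sqrt( 10),  sqrt( 10),sqrt( 13),sqrt(14), 18,48, 72.78]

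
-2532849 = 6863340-9396189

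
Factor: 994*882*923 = 809201484 = 2^2*3^2*7^3*13^1*71^2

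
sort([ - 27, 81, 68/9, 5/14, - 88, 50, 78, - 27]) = [ - 88, - 27, - 27,5/14,68/9,  50, 78, 81 ]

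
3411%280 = 51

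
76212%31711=12790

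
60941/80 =761 + 61/80 = 761.76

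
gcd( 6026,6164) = 46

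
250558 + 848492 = 1099050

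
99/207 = 11/23 = 0.48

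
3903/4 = 3903/4=   975.75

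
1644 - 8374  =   - 6730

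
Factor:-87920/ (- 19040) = 2^( - 1 ) * 17^ ( - 1) * 157^1 =157/34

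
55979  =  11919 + 44060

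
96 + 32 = 128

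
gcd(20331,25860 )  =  3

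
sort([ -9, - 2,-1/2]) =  [ - 9,  -  2, - 1/2]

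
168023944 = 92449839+75574105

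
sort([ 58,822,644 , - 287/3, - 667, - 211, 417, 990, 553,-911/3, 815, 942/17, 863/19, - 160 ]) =[  -  667, - 911/3, - 211, - 160, -287/3 , 863/19,942/17, 58, 417, 553 , 644, 815,822, 990 ]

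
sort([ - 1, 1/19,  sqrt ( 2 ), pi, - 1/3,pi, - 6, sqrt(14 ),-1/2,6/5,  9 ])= [ - 6, - 1, - 1/2, - 1/3, 1/19, 6/5,sqrt( 2),pi, pi,sqrt(14),9] 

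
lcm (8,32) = 32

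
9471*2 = 18942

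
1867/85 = 21+82/85 = 21.96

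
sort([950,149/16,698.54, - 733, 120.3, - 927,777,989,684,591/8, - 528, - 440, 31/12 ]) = [  -  927 , - 733, - 528, - 440,31/12,149/16, 591/8, 120.3 , 684,698.54, 777, 950 , 989] 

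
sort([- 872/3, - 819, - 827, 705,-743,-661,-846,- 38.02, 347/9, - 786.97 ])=[-846, - 827,  -  819 ,-786.97, - 743,-661, - 872/3, -38.02, 347/9,  705]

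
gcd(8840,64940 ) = 340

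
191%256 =191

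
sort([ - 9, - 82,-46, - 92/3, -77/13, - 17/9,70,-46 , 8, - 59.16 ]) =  [ - 82, - 59.16,-46,-46, - 92/3, - 9, - 77/13, - 17/9, 8, 70] 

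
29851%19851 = 10000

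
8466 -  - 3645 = 12111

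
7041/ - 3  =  -2347/1 = - 2347.00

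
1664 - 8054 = -6390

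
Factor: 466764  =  2^2*3^1*97^1*401^1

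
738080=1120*659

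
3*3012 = 9036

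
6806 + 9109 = 15915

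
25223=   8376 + 16847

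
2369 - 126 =2243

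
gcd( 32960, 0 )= 32960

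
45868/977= 45868/977 = 46.95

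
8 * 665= 5320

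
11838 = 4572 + 7266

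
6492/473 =13+343/473 = 13.73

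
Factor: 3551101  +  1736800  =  5287901 = 17^1*73^1*4261^1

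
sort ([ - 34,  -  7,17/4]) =[ - 34, - 7,17/4]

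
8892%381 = 129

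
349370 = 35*9982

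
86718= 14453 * 6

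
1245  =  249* 5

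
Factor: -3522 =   -  2^1*3^1*587^1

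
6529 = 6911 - 382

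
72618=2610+70008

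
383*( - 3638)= - 1393354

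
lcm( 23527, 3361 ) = 23527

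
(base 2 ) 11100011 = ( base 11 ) 197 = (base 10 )227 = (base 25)92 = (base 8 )343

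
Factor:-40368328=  - 2^3*7^1* 11^1*13^1*71^2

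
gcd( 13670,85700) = 10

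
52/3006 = 26/1503  =  0.02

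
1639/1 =1639=1639.00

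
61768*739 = 45646552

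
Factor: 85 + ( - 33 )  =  2^2*13^1 = 52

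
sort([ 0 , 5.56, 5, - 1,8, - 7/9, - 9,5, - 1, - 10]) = [-10,  -  9, - 1,  -  1, - 7/9,0,  5,5,5.56,8]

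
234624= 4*58656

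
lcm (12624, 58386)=467088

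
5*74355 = 371775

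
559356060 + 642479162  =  1201835222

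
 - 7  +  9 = 2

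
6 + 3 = 9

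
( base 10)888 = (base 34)q4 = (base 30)TI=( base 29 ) 11I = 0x378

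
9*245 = 2205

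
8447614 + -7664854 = 782760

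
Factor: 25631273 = 29^1*41^1*21557^1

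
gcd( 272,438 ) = 2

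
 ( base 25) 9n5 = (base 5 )144310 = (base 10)6205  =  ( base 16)183D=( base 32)61T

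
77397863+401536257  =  478934120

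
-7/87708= - 7/87708 = -0.00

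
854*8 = 6832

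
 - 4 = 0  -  4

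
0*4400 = 0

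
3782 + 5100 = 8882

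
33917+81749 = 115666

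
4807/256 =18 + 199/256 = 18.78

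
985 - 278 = 707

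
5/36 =5/36 = 0.14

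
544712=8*68089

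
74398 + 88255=162653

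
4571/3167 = 4571/3167 = 1.44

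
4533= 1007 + 3526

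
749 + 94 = 843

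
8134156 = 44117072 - 35982916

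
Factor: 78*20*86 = 2^4*3^1*5^1*13^1*43^1= 134160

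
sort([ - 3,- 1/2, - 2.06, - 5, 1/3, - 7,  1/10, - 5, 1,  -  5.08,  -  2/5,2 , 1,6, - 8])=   [ - 8 , - 7,-5.08, - 5, - 5 , - 3, - 2.06,-1/2,-2/5, 1/10,1/3,1,1,  2 , 6]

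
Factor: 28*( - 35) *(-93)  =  2^2 *3^1 * 5^1*7^2*31^1 = 91140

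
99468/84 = 8289/7= 1184.14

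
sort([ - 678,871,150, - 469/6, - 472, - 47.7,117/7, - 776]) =[ - 776 ,  -  678, - 472, - 469/6 ,- 47.7,117/7,150,871]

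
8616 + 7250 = 15866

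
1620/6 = 270  =  270.00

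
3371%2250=1121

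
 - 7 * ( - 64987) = 454909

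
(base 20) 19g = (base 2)1001010100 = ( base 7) 1511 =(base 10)596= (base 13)36B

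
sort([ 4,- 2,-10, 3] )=[-10, - 2, 3,4] 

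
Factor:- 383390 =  - 2^1 * 5^1*7^1*5477^1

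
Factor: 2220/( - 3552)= - 2^( - 3)*5^1 = - 5/8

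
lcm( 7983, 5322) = 15966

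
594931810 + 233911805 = 828843615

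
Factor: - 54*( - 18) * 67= 2^2*3^5 * 67^1 = 65124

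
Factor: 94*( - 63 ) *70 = -414540 = - 2^2 * 3^2*5^1*7^2*47^1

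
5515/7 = 787+6/7 = 787.86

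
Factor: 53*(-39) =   -  3^1 *13^1*53^1 = - 2067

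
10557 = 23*459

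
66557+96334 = 162891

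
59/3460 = 59/3460 = 0.02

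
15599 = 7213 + 8386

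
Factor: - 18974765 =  - 5^1 * 3794953^1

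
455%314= 141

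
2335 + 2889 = 5224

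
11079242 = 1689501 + 9389741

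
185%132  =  53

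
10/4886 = 5/2443 = 0.00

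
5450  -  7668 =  - 2218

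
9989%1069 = 368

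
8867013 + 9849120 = 18716133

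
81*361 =29241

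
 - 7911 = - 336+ - 7575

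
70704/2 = 35352 = 35352.00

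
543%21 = 18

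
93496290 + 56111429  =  149607719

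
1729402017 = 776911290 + 952490727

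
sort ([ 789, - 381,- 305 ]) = [-381, - 305, 789] 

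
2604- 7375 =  - 4771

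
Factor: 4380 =2^2 * 3^1*5^1*73^1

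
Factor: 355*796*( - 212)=-59906960   =  -2^4*5^1 * 53^1*71^1*199^1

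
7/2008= 7/2008 =0.00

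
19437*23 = 447051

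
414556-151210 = 263346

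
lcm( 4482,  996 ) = 8964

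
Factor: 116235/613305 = 3^1*11^( - 1)*41^1*59^ ( - 1) = 123/649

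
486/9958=243/4979 =0.05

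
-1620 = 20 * (-81 ) 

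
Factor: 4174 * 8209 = 34264366= 2^1* 2087^1*8209^1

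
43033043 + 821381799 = 864414842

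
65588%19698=6494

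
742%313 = 116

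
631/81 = 631/81  =  7.79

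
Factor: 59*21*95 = 117705 = 3^1*5^1*7^1*19^1*59^1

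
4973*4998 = 24855054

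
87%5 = 2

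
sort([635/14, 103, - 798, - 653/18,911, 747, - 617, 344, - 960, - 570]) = [ -960 ,-798, - 617, - 570 , - 653/18,  635/14, 103,344, 747,911 ]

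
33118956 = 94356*351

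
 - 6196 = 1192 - 7388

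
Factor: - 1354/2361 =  - 2^1*3^( - 1)*677^1*787^(  -  1)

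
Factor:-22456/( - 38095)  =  56/95 = 2^3*5^( - 1 )*7^1 * 19^( - 1 )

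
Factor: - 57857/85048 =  - 2^( - 3) * 47^1  *  1231^1* 10631^( - 1) 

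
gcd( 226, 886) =2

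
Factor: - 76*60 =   -  4560=- 2^4 * 3^1 * 5^1*19^1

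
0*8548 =0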